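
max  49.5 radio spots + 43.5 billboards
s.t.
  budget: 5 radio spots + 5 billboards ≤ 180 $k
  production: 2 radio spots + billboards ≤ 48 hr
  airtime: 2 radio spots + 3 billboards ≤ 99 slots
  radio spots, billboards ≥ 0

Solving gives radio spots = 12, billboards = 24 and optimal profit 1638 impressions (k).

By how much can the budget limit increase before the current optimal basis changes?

3.75

Binding constraints: budget, production. The basis is B = [[5,5],[2,1]] with det -5.
Per unit increase in budget, x* moves by d = (-0.2, 0.4).
The basis stays optimal until airtime becomes binding; allowable increase = 3.75 $k.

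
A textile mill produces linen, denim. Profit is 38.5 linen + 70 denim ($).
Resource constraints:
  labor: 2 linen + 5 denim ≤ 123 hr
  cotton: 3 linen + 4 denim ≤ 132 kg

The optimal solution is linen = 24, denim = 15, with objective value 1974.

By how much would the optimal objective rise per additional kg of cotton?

7.5

At the optimum: labor uses 123 of 123 (binding); cotton uses 132 of 132 (binding).
Dual feasibility on the basic columns requires 2·y_labor + 3·y_cotton = 38.5, 5·y_labor + 4·y_cotton = 70.
Solving: y_labor = 8, y_cotton = 7.5.
Shadow price of cotton = 7.5.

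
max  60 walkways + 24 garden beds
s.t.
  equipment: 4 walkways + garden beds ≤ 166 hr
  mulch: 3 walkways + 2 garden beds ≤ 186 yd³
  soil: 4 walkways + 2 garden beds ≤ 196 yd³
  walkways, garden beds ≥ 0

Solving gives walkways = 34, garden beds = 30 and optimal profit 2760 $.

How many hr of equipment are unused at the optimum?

equipment used = 4·34 + 1·30 = 166; slack = 166 − 166 = 0.

0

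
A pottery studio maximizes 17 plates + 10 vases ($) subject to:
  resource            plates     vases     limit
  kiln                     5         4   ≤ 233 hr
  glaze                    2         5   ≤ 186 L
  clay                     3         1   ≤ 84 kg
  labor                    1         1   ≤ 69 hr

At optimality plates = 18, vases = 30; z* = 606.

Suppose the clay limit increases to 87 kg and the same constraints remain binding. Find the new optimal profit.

Check each constraint at x*: kiln 210/233 (slack 23); glaze 186/186 (tight); clay 84/84 (tight); labor 48/69 (slack 21).
Since kiln, labor are not tight, their duals are 0.
From A_Bᵀ y = c: 2·y_glaze + 3·y_clay = 17; 5·y_glaze + 1·y_clay = 10.
This yields shadow prices y_glaze = 1, y_clay = 5.
Δz = y_clay·Δb = 5 × (3) = 15, so new z* = 606 + 15 = 621.

621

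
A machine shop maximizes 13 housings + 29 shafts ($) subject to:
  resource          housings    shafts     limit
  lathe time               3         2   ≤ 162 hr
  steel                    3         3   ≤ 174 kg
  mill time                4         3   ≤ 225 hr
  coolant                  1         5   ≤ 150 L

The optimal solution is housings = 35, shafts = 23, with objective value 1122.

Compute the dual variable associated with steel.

Check each constraint at x*: lathe time 151/162 (slack 11); steel 174/174 (tight); mill time 209/225 (slack 16); coolant 150/150 (tight).
Since lathe time, mill time are not tight, their duals are 0.
From A_Bᵀ y = c: 3·y_steel + 1·y_coolant = 13; 3·y_steel + 5·y_coolant = 29.
Solving: y_steel = 3, y_coolant = 4.
Shadow price of steel = 3.

3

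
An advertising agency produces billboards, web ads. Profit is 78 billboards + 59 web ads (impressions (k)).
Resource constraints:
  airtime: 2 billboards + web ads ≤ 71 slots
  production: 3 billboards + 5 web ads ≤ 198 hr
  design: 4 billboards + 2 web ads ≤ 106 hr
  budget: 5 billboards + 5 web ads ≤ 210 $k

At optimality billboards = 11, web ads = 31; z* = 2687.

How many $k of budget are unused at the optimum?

0

budget used = 5·11 + 5·31 = 210; slack = 210 − 210 = 0.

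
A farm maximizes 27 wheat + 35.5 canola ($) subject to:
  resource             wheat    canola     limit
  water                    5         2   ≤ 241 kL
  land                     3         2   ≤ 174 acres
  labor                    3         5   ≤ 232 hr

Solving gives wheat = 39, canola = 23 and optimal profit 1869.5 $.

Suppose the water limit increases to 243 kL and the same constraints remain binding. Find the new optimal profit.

1872.5

At the optimum: water uses 241 of 241 (binding); land uses 163 of 174 (slack = 11); labor uses 232 of 232 (binding).
Slack constraints have shadow price 0 (complementary slackness).
From A_Bᵀ y = c: 5·y_water + 3·y_labor = 27; 2·y_water + 5·y_labor = 35.5.
This yields shadow prices y_water = 1.5, y_labor = 6.5.
Δz = y_water·Δb = 1.5 × (2) = 3, so new z* = 1869.5 + 3 = 1872.5.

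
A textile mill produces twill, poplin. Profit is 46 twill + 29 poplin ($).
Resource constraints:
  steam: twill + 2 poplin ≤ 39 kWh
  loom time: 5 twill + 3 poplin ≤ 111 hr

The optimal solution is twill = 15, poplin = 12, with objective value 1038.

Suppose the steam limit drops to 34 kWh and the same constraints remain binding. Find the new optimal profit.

At the optimum: steam uses 39 of 39 (binding); loom time uses 111 of 111 (binding).
Dual feasibility on the basic columns requires 1·y_steam + 5·y_loom time = 46, 2·y_steam + 3·y_loom time = 29.
This yields shadow prices y_steam = 1, y_loom time = 9.
Δz = y_steam·Δb = 1 × (-5) = -5, so new z* = 1038 − 5 = 1033.

1033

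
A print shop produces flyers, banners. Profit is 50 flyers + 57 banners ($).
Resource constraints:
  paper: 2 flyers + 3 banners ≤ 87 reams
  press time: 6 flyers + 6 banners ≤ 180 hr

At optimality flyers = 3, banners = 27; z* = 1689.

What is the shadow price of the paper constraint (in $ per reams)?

7

Both paper and press time are binding at x*.
Dual feasibility on the basic columns requires 2·y_paper + 6·y_press time = 50, 3·y_paper + 6·y_press time = 57.
→ y_paper = 7 and y_press time = 6.
Shadow price of paper = 7.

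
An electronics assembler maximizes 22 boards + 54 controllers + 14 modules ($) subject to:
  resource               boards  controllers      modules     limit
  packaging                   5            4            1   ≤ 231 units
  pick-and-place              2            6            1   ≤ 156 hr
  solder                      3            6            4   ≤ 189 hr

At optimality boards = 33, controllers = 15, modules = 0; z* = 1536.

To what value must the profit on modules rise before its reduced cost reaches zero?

21

Binding: pick-and-place and solder. Non-binding: packaging (6 unused).
Since packaging is not tight, its dual is 0.
The binding rows give the dual system: 2·y_pick-and-place + 3·y_solder = 22 and 6·y_pick-and-place + 6·y_solder = 54.
Solving: y_pick-and-place = 5, y_solder = 4.
modules enters the basis when its profit ≥ yᵀa₃ = 5·1 + 4·4 = 21.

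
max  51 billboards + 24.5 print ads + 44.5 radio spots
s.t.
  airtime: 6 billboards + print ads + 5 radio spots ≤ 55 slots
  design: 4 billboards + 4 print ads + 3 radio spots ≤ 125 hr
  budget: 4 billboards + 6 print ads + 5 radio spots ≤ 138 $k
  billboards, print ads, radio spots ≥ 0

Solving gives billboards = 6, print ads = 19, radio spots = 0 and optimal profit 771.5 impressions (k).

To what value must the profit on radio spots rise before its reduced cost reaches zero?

Binding: airtime and budget. Non-binding: design (25 unused).
Since design is not tight, its dual is 0.
The binding rows give the dual system: 6·y_airtime + 4·y_budget = 51 and 1·y_airtime + 6·y_budget = 24.5.
This yields shadow prices y_airtime = 6.5, y_budget = 3.
radio spots enters the basis when its profit ≥ yᵀa₃ = 6.5·5 + 3·5 = 47.5.

47.5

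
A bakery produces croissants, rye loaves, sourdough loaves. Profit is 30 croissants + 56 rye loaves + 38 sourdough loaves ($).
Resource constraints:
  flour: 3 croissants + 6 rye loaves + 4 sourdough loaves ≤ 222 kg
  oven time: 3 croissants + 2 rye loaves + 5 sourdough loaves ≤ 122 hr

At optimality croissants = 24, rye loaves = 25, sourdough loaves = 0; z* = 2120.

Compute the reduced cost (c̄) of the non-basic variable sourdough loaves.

-3

Both flour and oven time are binding at x*.
Dual feasibility on the basic columns requires 3·y_flour + 3·y_oven time = 30, 6·y_flour + 2·y_oven time = 56.
This yields shadow prices y_flour = 9, y_oven time = 1.
Reduced cost of sourdough loaves: c₃ − yᵀa₃ = 38 − (9·4 + 1·5) = 38 − 41 = -3.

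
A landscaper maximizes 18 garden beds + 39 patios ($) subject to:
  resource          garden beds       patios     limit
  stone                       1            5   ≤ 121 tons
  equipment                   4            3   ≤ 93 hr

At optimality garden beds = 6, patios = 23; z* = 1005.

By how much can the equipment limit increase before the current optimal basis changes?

Binding constraints: stone, equipment. The basis is B = [[1,5],[4,3]] with det -17.
Per unit increase in equipment, x* moves by d = (0.2941, -0.0588).
The basis stays optimal until patios reaches 0; allowable increase = 391 hr.

391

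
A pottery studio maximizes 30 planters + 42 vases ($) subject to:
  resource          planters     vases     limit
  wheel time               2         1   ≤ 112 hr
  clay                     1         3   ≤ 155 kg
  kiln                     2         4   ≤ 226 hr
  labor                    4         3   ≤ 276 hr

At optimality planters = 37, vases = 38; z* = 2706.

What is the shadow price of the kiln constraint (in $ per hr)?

9

Binding: wheel time and kiln. Non-binding: clay (4 unused), labor (14 unused).
Since clay, labor are not tight, their duals are 0.
From A_Bᵀ y = c: 2·y_wheel time + 2·y_kiln = 30; 1·y_wheel time + 4·y_kiln = 42.
Solving: y_wheel time = 6, y_kiln = 9.
Shadow price of kiln = 9.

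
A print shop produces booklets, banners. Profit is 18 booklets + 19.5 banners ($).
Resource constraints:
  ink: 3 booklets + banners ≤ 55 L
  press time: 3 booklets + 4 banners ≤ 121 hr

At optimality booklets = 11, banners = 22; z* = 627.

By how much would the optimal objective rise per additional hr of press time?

4.5

Check each constraint at x*: ink 55/55 (tight); press time 121/121 (tight).
The binding rows give the dual system: 3·y_ink + 3·y_press time = 18 and 1·y_ink + 4·y_press time = 19.5.
Solving: y_ink = 1.5, y_press time = 4.5.
Shadow price of press time = 4.5.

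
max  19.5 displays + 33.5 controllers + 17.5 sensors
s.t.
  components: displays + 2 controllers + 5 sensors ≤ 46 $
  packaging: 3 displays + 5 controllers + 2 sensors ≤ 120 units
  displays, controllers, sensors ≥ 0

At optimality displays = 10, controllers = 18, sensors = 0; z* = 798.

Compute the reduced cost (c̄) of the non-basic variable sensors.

Check each constraint at x*: components 46/46 (tight); packaging 120/120 (tight).
The binding rows give the dual system: 1·y_components + 3·y_packaging = 19.5 and 2·y_components + 5·y_packaging = 33.5.
This yields shadow prices y_components = 3, y_packaging = 5.5.
Reduced cost of sensors: c₃ − yᵀa₃ = 17.5 − (3·5 + 5.5·2) = 17.5 − 26 = -8.5.

-8.5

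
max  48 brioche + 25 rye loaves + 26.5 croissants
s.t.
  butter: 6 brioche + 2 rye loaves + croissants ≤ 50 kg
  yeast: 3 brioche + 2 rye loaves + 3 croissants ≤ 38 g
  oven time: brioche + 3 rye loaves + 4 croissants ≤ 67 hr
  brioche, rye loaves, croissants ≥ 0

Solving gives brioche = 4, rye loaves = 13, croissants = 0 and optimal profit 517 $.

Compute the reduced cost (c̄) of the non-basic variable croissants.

Check each constraint at x*: butter 50/50 (tight); yeast 38/38 (tight); oven time 43/67 (slack 24).
Slack constraints have shadow price 0 (complementary slackness).
The binding rows give the dual system: 6·y_butter + 3·y_yeast = 48 and 2·y_butter + 2·y_yeast = 25.
→ y_butter = 3.5 and y_yeast = 9.
Reduced cost of croissants: c₃ − yᵀa₃ = 26.5 − (3.5·1 + 9·3) = 26.5 − 30.5 = -4.

-4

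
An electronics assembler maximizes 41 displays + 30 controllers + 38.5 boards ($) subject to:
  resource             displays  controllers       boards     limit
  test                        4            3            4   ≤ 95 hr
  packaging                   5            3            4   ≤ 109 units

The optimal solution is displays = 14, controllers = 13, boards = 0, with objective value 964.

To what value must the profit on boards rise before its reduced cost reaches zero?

At the optimum: test uses 95 of 95 (binding); packaging uses 109 of 109 (binding).
The binding rows give the dual system: 4·y_test + 5·y_packaging = 41 and 3·y_test + 3·y_packaging = 30.
→ y_test = 9 and y_packaging = 1.
boards enters the basis when its profit ≥ yᵀa₃ = 9·4 + 1·4 = 40.

40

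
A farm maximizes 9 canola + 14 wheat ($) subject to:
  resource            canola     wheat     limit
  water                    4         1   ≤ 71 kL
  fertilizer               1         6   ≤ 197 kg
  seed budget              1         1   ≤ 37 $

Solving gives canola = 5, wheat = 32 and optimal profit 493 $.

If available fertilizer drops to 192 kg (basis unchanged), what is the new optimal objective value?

At the optimum: water uses 52 of 71 (slack = 19); fertilizer uses 197 of 197 (binding); seed budget uses 37 of 37 (binding).
By complementary slackness, y = 0 for the non-binding constraint.
The binding rows give the dual system: 1·y_fertilizer + 1·y_seed budget = 9 and 6·y_fertilizer + 1·y_seed budget = 14.
Solving: y_fertilizer = 1, y_seed budget = 8.
Δz = y_fertilizer·Δb = 1 × (-5) = -5, so new z* = 493 − 5 = 488.

488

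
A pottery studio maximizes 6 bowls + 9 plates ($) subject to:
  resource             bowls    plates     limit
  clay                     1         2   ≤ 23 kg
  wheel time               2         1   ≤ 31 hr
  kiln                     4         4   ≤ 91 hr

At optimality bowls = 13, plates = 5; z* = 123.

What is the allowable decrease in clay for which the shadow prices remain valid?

Binding constraints: clay, wheel time. The basis is B = [[1,2],[2,1]] with det -3.
Per unit decrease in clay, x* moves by d = (0.3333, -0.6667).
The basis stays optimal until plates reaches 0; allowable decrease = 7.5 kg.

7.5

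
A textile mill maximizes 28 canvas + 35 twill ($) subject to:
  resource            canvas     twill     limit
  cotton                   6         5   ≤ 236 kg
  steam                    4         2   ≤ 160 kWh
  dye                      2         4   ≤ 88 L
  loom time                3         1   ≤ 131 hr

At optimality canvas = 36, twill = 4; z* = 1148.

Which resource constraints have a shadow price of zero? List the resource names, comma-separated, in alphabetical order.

loom time, steam

cotton: 236/236 (binding)
steam: 152/160 (slack 8)
dye: 88/88 (binding)
loom time: 112/131 (slack 19)
By complementary slackness, a constraint with positive slack has shadow price 0 → loom time, steam.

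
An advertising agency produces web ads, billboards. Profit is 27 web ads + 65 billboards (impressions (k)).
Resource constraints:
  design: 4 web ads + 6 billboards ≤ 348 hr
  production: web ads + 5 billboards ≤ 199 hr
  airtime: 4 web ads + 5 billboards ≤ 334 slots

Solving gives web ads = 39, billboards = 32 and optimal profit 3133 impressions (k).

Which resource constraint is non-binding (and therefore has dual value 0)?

design: 348/348 (binding)
production: 199/199 (binding)
airtime: 316/334 (slack 18)
By complementary slackness, a constraint with positive slack has shadow price 0 → airtime.

airtime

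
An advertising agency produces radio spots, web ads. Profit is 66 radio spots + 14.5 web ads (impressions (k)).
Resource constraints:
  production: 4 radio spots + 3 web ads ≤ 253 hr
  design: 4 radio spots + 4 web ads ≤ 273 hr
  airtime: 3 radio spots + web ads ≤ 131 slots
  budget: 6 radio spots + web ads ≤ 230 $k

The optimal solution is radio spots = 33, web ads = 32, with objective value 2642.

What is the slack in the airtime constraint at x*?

airtime used = 3·33 + 1·32 = 131; slack = 131 − 131 = 0.

0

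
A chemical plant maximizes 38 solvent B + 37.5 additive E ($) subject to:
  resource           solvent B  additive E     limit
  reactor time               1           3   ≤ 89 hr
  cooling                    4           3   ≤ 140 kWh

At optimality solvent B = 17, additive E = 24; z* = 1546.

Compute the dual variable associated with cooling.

Both reactor time and cooling are binding at x*.
From A_Bᵀ y = c: 1·y_reactor time + 4·y_cooling = 38; 3·y_reactor time + 3·y_cooling = 37.5.
This yields shadow prices y_reactor time = 4, y_cooling = 8.5.
Shadow price of cooling = 8.5.

8.5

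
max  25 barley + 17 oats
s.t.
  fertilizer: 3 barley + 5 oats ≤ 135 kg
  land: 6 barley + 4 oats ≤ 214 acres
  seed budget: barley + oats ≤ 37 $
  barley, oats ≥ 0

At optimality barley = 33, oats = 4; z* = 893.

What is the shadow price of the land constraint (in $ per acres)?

4

At the optimum: fertilizer uses 119 of 135 (slack = 16); land uses 214 of 214 (binding); seed budget uses 37 of 37 (binding).
Since fertilizer is not tight, its dual is 0.
Dual feasibility on the basic columns requires 6·y_land + 1·y_seed budget = 25, 4·y_land + 1·y_seed budget = 17.
→ y_land = 4 and y_seed budget = 1.
Shadow price of land = 4.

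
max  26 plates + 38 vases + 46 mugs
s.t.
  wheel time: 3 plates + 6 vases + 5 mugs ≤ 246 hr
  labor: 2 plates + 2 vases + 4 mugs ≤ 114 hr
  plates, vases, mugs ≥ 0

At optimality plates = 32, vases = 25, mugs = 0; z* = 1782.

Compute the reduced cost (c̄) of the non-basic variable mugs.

At the optimum: wheel time uses 246 of 246 (binding); labor uses 114 of 114 (binding).
From A_Bᵀ y = c: 3·y_wheel time + 2·y_labor = 26; 6·y_wheel time + 2·y_labor = 38.
This yields shadow prices y_wheel time = 4, y_labor = 7.
Reduced cost of mugs: c₃ − yᵀa₃ = 46 − (4·5 + 7·4) = 46 − 48 = -2.

-2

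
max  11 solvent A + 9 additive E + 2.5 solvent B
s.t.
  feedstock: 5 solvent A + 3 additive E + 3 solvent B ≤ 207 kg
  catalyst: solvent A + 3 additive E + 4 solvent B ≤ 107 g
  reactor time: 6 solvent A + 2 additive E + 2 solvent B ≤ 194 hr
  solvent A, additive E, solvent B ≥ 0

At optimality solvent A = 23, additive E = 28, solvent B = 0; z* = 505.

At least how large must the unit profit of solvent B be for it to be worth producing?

11

Check each constraint at x*: feedstock 199/207 (slack 8); catalyst 107/107 (tight); reactor time 194/194 (tight).
Slack constraints have shadow price 0 (complementary slackness).
Dual feasibility on the basic columns requires 1·y_catalyst + 6·y_reactor time = 11, 3·y_catalyst + 2·y_reactor time = 9.
This yields shadow prices y_catalyst = 2, y_reactor time = 1.5.
solvent B enters the basis when its profit ≥ yᵀa₃ = 2·4 + 1.5·2 = 11.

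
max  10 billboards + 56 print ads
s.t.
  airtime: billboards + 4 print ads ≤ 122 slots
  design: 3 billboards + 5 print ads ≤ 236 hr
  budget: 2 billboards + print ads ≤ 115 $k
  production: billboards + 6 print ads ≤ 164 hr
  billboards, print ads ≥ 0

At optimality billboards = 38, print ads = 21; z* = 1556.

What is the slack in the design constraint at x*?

design used = 3·38 + 5·21 = 219; slack = 236 − 219 = 17.

17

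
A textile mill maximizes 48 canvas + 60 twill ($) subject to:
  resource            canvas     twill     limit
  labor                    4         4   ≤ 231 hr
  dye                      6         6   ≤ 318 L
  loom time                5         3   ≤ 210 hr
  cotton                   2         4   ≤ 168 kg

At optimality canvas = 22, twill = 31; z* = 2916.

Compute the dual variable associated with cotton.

Check each constraint at x*: labor 212/231 (slack 19); dye 318/318 (tight); loom time 203/210 (slack 7); cotton 168/168 (tight).
Slack constraints have shadow price 0 (complementary slackness).
Dual feasibility on the basic columns requires 6·y_dye + 2·y_cotton = 48, 6·y_dye + 4·y_cotton = 60.
This yields shadow prices y_dye = 6, y_cotton = 6.
Shadow price of cotton = 6.

6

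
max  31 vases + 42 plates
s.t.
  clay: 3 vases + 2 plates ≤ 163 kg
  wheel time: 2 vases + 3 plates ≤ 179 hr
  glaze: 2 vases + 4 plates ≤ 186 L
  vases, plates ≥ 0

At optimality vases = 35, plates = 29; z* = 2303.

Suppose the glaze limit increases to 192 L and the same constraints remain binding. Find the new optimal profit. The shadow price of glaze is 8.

2351

Δb = 6, so new z* = 2303 + (8)·(6) = 2303 + 48 = 2351.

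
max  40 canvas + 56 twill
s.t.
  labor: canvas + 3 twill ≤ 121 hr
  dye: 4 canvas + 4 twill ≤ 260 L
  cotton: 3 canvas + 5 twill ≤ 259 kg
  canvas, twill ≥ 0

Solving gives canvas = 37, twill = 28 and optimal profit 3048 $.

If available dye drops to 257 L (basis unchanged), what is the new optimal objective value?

Binding: labor and dye. Non-binding: cotton (8 unused).
By complementary slackness, y = 0 for the non-binding constraint.
From A_Bᵀ y = c: 1·y_labor + 4·y_dye = 40; 3·y_labor + 4·y_dye = 56.
Solving: y_labor = 8, y_dye = 8.
Δz = y_dye·Δb = 8 × (-3) = -24, so new z* = 3048 − 24 = 3024.

3024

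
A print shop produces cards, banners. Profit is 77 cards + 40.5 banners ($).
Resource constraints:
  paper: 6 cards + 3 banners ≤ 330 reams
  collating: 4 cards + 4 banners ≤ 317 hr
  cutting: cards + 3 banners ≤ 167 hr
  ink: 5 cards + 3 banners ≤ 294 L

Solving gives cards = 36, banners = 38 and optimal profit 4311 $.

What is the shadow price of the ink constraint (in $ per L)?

Binding: paper and ink. Non-binding: collating (21 unused), cutting (17 unused).
Since collating, cutting are not tight, their duals are 0.
The binding rows give the dual system: 6·y_paper + 5·y_ink = 77 and 3·y_paper + 3·y_ink = 40.5.
→ y_paper = 9.5 and y_ink = 4.
Shadow price of ink = 4.

4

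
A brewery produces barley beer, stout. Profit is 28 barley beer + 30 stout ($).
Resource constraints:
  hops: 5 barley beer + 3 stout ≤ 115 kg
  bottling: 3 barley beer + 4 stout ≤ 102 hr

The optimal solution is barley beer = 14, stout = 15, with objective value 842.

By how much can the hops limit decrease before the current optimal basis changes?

Binding constraints: hops, bottling. The basis is B = [[5,3],[3,4]] with det 11.
Per unit decrease in hops, x* moves by d = (-0.3636, 0.2727).
The basis stays optimal until barley beer reaches 0; allowable decrease = 38.5 kg.

38.5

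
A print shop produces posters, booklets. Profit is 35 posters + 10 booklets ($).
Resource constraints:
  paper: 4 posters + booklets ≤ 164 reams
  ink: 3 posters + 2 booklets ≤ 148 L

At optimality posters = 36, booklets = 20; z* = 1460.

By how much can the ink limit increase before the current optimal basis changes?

180

Binding constraints: paper, ink. The basis is B = [[4,1],[3,2]] with det 5.
Per unit increase in ink, x* moves by d = (-0.2, 0.8).
The basis stays optimal until posters reaches 0; allowable increase = 180 L.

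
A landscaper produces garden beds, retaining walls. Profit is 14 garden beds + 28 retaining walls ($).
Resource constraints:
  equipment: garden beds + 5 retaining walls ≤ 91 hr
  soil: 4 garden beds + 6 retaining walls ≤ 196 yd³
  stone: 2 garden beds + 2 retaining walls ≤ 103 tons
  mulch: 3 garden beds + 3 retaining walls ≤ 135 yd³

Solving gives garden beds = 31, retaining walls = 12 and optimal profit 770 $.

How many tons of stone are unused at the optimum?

17

stone used = 2·31 + 2·12 = 86; slack = 103 − 86 = 17.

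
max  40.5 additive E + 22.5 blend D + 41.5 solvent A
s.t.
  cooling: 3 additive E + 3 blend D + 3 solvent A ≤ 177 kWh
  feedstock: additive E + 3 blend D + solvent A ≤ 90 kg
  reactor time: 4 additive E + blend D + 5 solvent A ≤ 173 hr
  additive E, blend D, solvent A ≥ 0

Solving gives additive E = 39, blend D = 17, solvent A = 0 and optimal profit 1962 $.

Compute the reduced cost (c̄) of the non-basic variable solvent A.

-8

Check each constraint at x*: cooling 168/177 (slack 9); feedstock 90/90 (tight); reactor time 173/173 (tight).
Since cooling is not tight, its dual is 0.
Dual feasibility on the basic columns requires 1·y_feedstock + 4·y_reactor time = 40.5, 3·y_feedstock + 1·y_reactor time = 22.5.
→ y_feedstock = 4.5 and y_reactor time = 9.
Reduced cost of solvent A: c₃ − yᵀa₃ = 41.5 − (4.5·1 + 9·5) = 41.5 − 49.5 = -8.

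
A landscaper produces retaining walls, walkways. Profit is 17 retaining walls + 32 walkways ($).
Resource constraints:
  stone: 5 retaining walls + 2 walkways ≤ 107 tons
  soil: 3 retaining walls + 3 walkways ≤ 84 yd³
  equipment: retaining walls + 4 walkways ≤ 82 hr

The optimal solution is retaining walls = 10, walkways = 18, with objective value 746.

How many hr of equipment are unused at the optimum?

equipment used = 1·10 + 4·18 = 82; slack = 82 − 82 = 0.

0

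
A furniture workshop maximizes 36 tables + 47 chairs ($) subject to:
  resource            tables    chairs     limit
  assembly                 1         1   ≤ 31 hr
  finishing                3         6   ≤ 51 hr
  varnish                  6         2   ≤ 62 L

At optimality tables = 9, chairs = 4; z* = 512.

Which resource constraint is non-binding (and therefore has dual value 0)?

assembly

assembly: 13/31 (slack 18)
finishing: 51/51 (binding)
varnish: 62/62 (binding)
By complementary slackness, a constraint with positive slack has shadow price 0 → assembly.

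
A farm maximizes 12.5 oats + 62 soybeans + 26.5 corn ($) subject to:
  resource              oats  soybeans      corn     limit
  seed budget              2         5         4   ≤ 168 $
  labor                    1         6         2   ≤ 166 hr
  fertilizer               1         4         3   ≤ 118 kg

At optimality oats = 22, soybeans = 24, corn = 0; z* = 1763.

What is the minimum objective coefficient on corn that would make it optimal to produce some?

At the optimum: seed budget uses 164 of 168 (slack = 4); labor uses 166 of 166 (binding); fertilizer uses 118 of 118 (binding).
By complementary slackness, y = 0 for the non-binding constraint.
The binding rows give the dual system: 1·y_labor + 1·y_fertilizer = 12.5 and 6·y_labor + 4·y_fertilizer = 62.
Solving: y_labor = 6, y_fertilizer = 6.5.
corn enters the basis when its profit ≥ yᵀa₃ = 6·2 + 6.5·3 = 31.5.

31.5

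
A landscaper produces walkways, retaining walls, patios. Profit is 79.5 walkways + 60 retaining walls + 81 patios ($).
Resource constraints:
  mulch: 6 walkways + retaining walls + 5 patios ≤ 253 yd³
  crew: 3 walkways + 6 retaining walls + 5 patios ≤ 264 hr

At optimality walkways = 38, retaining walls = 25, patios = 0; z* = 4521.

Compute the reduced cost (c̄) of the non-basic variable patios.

-6.5

Both mulch and crew are binding at x*.
From A_Bᵀ y = c: 6·y_mulch + 3·y_crew = 79.5; 1·y_mulch + 6·y_crew = 60.
Solving: y_mulch = 9, y_crew = 8.5.
Reduced cost of patios: c₃ − yᵀa₃ = 81 − (9·5 + 8.5·5) = 81 − 87.5 = -6.5.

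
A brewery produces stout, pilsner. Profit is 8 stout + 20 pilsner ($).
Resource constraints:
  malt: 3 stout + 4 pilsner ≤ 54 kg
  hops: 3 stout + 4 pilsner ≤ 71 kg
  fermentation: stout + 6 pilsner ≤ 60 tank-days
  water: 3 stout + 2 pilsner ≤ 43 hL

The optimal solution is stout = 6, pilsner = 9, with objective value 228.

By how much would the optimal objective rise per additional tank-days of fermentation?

2

At the optimum: malt uses 54 of 54 (binding); hops uses 54 of 71 (slack = 17); fermentation uses 60 of 60 (binding); water uses 36 of 43 (slack = 7).
Since hops, water are not tight, their duals are 0.
Dual feasibility on the basic columns requires 3·y_malt + 1·y_fermentation = 8, 4·y_malt + 6·y_fermentation = 20.
Solving: y_malt = 2, y_fermentation = 2.
Shadow price of fermentation = 2.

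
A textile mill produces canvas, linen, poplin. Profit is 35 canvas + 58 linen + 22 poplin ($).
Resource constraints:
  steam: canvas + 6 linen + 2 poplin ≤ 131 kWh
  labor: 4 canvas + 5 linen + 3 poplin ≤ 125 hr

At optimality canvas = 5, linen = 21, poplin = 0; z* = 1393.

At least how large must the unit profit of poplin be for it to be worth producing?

30

Both steam and labor are binding at x*.
The binding rows give the dual system: 1·y_steam + 4·y_labor = 35 and 6·y_steam + 5·y_labor = 58.
This yields shadow prices y_steam = 3, y_labor = 8.
poplin enters the basis when its profit ≥ yᵀa₃ = 3·2 + 8·3 = 30.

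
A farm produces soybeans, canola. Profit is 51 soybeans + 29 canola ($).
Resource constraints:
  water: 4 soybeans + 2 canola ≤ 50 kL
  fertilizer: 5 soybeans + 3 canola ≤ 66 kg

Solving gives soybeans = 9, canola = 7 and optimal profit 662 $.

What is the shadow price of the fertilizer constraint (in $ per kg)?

7

Both water and fertilizer are binding at x*.
Dual feasibility on the basic columns requires 4·y_water + 5·y_fertilizer = 51, 2·y_water + 3·y_fertilizer = 29.
Solving: y_water = 4, y_fertilizer = 7.
Shadow price of fertilizer = 7.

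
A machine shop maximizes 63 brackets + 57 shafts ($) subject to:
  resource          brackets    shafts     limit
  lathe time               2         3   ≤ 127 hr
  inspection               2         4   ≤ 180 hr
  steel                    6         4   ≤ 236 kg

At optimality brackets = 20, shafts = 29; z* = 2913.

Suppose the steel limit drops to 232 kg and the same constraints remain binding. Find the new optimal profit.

2883

At the optimum: lathe time uses 127 of 127 (binding); inspection uses 156 of 180 (slack = 24); steel uses 236 of 236 (binding).
Since inspection is not tight, its dual is 0.
From A_Bᵀ y = c: 2·y_lathe time + 6·y_steel = 63; 3·y_lathe time + 4·y_steel = 57.
Solving: y_lathe time = 9, y_steel = 7.5.
Δz = y_steel·Δb = 7.5 × (-4) = -30, so new z* = 2913 − 30 = 2883.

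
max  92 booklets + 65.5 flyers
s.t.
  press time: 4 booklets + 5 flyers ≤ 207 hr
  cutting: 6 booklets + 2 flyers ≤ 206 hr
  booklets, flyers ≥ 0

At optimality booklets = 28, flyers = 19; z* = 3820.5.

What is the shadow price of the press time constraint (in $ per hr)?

9.5

At the optimum: press time uses 207 of 207 (binding); cutting uses 206 of 206 (binding).
Dual feasibility on the basic columns requires 4·y_press time + 6·y_cutting = 92, 5·y_press time + 2·y_cutting = 65.5.
→ y_press time = 9.5 and y_cutting = 9.
Shadow price of press time = 9.5.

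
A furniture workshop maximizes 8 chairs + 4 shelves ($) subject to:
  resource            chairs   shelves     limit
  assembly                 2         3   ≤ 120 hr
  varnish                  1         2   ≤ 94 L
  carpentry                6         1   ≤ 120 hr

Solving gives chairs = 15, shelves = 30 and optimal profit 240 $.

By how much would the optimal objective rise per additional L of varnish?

0

Check each constraint at x*: assembly 120/120 (tight); varnish 75/94 (slack 19); carpentry 120/120 (tight).
Since varnish is not tight, its dual is 0.
Dual feasibility on the basic columns requires 2·y_assembly + 6·y_carpentry = 8, 3·y_assembly + 1·y_carpentry = 4.
This yields shadow prices y_assembly = 1, y_carpentry = 1.
Shadow price of varnish = 0.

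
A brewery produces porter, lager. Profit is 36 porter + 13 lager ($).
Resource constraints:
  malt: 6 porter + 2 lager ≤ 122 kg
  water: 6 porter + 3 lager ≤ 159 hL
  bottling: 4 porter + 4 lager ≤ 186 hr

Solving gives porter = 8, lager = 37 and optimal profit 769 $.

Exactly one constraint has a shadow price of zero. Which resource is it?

bottling

malt: 122/122 (binding)
water: 159/159 (binding)
bottling: 180/186 (slack 6)
By complementary slackness, a constraint with positive slack has shadow price 0 → bottling.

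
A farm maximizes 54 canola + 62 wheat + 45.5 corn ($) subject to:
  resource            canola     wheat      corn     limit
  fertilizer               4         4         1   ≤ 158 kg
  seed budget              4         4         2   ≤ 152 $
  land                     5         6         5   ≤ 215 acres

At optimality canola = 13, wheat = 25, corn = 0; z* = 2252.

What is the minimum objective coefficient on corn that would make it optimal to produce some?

At the optimum: fertilizer uses 152 of 158 (slack = 6); seed budget uses 152 of 152 (binding); land uses 215 of 215 (binding).
Since fertilizer is not tight, its dual is 0.
The binding rows give the dual system: 4·y_seed budget + 5·y_land = 54 and 4·y_seed budget + 6·y_land = 62.
→ y_seed budget = 3.5 and y_land = 8.
corn enters the basis when its profit ≥ yᵀa₃ = 3.5·2 + 8·5 = 47.

47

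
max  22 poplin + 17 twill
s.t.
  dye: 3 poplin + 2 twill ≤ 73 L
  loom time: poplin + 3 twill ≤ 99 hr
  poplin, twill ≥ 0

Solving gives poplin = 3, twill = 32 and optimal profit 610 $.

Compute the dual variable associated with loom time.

At the optimum: dye uses 73 of 73 (binding); loom time uses 99 of 99 (binding).
The binding rows give the dual system: 3·y_dye + 1·y_loom time = 22 and 2·y_dye + 3·y_loom time = 17.
→ y_dye = 7 and y_loom time = 1.
Shadow price of loom time = 1.

1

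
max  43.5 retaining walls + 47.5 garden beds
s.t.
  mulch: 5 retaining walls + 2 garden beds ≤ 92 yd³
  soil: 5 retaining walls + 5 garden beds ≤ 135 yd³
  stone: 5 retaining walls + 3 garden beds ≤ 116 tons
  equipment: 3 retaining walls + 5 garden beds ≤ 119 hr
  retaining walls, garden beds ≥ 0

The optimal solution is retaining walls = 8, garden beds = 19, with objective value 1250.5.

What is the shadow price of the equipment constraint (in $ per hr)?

2

At the optimum: mulch uses 78 of 92 (slack = 14); soil uses 135 of 135 (binding); stone uses 97 of 116 (slack = 19); equipment uses 119 of 119 (binding).
Slack constraints have shadow price 0 (complementary slackness).
From A_Bᵀ y = c: 5·y_soil + 3·y_equipment = 43.5; 5·y_soil + 5·y_equipment = 47.5.
Solving: y_soil = 7.5, y_equipment = 2.
Shadow price of equipment = 2.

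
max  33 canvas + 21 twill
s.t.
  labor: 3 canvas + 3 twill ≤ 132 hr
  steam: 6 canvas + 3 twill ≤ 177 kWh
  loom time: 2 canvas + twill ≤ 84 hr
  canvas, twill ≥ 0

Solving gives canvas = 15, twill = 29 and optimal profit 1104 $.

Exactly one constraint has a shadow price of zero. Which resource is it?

loom time

labor: 132/132 (binding)
steam: 177/177 (binding)
loom time: 59/84 (slack 25)
By complementary slackness, a constraint with positive slack has shadow price 0 → loom time.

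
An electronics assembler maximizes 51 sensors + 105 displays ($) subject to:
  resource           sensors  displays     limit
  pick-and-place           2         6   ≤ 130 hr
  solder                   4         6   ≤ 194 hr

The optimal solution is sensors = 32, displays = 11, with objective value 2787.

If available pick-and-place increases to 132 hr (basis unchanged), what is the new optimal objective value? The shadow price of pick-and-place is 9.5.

Δb = 2, so new z* = 2787 + (9.5)·(2) = 2787 + 19 = 2806.

2806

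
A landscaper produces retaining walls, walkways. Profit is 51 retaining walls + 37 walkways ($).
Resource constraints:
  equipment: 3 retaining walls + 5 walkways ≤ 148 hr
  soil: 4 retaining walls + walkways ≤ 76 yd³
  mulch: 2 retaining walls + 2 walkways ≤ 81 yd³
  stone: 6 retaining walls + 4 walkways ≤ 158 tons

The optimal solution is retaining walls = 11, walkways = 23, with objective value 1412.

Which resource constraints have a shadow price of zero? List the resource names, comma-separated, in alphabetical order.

mulch, soil

equipment: 148/148 (binding)
soil: 67/76 (slack 9)
mulch: 68/81 (slack 13)
stone: 158/158 (binding)
By complementary slackness, a constraint with positive slack has shadow price 0 → mulch, soil.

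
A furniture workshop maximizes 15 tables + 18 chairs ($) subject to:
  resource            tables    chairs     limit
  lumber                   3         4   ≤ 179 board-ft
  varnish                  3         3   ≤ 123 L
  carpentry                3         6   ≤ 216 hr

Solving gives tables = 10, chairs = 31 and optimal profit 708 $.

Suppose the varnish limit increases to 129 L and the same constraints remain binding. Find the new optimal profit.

Check each constraint at x*: lumber 154/179 (slack 25); varnish 123/123 (tight); carpentry 216/216 (tight).
By complementary slackness, y = 0 for the non-binding constraint.
Dual feasibility on the basic columns requires 3·y_varnish + 3·y_carpentry = 15, 3·y_varnish + 6·y_carpentry = 18.
This yields shadow prices y_varnish = 4, y_carpentry = 1.
Δz = y_varnish·Δb = 4 × (6) = 24, so new z* = 708 + 24 = 732.

732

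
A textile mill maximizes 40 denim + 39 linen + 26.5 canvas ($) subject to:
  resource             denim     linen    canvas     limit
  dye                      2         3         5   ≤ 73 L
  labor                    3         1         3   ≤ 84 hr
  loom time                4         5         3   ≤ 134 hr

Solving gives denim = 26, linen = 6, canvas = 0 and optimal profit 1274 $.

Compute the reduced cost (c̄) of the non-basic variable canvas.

-6.5

At the optimum: dye uses 70 of 73 (slack = 3); labor uses 84 of 84 (binding); loom time uses 134 of 134 (binding).
Slack constraints have shadow price 0 (complementary slackness).
The binding rows give the dual system: 3·y_labor + 4·y_loom time = 40 and 1·y_labor + 5·y_loom time = 39.
Solving: y_labor = 4, y_loom time = 7.
Reduced cost of canvas: c₃ − yᵀa₃ = 26.5 − (4·3 + 7·3) = 26.5 − 33 = -6.5.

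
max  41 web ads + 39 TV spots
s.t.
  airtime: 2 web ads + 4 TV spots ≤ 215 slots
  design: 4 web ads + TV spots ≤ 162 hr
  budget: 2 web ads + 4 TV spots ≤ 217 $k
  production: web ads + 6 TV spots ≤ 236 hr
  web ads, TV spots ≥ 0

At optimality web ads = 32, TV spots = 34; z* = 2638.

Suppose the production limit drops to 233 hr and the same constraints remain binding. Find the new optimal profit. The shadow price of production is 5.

Δb = -3, so new z* = 2638 + (5)·(-3) = 2638 − 15 = 2623.

2623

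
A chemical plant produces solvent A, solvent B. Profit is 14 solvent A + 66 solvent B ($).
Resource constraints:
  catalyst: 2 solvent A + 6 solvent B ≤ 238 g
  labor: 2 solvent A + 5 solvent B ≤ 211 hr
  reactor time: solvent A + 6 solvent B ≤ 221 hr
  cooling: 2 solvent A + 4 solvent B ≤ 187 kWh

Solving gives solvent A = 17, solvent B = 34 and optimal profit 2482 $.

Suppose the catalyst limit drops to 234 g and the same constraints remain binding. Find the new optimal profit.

At the optimum: catalyst uses 238 of 238 (binding); labor uses 204 of 211 (slack = 7); reactor time uses 221 of 221 (binding); cooling uses 170 of 187 (slack = 17).
Since labor, cooling are not tight, their duals are 0.
From A_Bᵀ y = c: 2·y_catalyst + 1·y_reactor time = 14; 6·y_catalyst + 6·y_reactor time = 66.
Solving: y_catalyst = 3, y_reactor time = 8.
Δz = y_catalyst·Δb = 3 × (-4) = -12, so new z* = 2482 − 12 = 2470.

2470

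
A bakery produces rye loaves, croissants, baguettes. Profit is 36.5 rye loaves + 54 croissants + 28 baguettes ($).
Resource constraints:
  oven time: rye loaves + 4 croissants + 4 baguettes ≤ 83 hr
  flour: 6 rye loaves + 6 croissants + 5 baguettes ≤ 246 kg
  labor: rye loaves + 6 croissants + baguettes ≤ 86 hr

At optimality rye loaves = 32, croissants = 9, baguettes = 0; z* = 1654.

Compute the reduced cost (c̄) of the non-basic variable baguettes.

At the optimum: oven time uses 68 of 83 (slack = 15); flour uses 246 of 246 (binding); labor uses 86 of 86 (binding).
Slack constraints have shadow price 0 (complementary slackness).
The binding rows give the dual system: 6·y_flour + 1·y_labor = 36.5 and 6·y_flour + 6·y_labor = 54.
Solving: y_flour = 5.5, y_labor = 3.5.
Reduced cost of baguettes: c₃ − yᵀa₃ = 28 − (5.5·5 + 3.5·1) = 28 − 31 = -3.

-3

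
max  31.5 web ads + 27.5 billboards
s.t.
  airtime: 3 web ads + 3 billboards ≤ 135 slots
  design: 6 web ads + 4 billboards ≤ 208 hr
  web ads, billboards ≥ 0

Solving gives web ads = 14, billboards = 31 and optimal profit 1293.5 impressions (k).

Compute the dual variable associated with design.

2

At the optimum: airtime uses 135 of 135 (binding); design uses 208 of 208 (binding).
The binding rows give the dual system: 3·y_airtime + 6·y_design = 31.5 and 3·y_airtime + 4·y_design = 27.5.
This yields shadow prices y_airtime = 6.5, y_design = 2.
Shadow price of design = 2.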